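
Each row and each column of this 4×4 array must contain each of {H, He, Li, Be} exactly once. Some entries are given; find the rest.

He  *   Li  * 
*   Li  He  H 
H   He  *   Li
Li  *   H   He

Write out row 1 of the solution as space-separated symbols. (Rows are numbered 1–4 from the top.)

He H Li Be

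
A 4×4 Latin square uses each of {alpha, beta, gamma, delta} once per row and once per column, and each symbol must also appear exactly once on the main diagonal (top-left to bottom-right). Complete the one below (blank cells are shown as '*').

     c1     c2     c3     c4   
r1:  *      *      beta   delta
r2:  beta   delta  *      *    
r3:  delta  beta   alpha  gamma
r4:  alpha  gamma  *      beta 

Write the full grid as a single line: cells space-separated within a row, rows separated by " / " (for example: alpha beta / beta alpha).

gamma alpha beta delta / beta delta gamma alpha / delta beta alpha gamma / alpha gamma delta beta

At row 1, column 1: row 1 has {beta,delta}; column 1 has {alpha,beta,delta}; the diagonal has {alpha,beta,delta}; that leaves gamma.
At row 1, column 2: row 1 has {beta,gamma,delta}; column 2 has {beta,gamma,delta}; that leaves alpha.
At row 2, column 3: row 2 has {beta,delta}; column 3 has {alpha,beta}; that leaves gamma.
At row 2, column 4: row 2 has {beta,gamma,delta}; column 4 has {beta,gamma,delta}; that leaves alpha.
At row 4, column 3: row 4 has {alpha,beta,gamma}; column 3 has {alpha,beta,gamma}; that leaves delta.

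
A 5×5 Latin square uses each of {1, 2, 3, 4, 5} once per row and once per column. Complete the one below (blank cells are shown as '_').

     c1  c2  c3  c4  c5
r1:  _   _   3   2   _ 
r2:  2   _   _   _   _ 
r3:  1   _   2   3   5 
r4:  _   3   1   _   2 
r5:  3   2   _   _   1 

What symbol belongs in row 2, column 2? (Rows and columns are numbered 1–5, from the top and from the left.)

(r1,c5): row 1 has {2,3}; column 5 has {1,2,5}, so it must be 4.
(r2,c5): row 2 has {2}; column 5 has {1,2,4,5}, so it must be 3.
(r3,c2): row 3 has {1,2,3,5}; column 2 has {2,3}, so it must be 4.
(r1,c1): row 1 has {2,3,4}; column 1 has {1,2,3}, so it must be 5.
(r1,c2): row 1 has {2,3,4,5}; column 2 has {2,3,4}, so it must be 1.
(r2,c2): row 2 has {2,3}; column 2 has {1,2,3,4}, so it must be 5.

5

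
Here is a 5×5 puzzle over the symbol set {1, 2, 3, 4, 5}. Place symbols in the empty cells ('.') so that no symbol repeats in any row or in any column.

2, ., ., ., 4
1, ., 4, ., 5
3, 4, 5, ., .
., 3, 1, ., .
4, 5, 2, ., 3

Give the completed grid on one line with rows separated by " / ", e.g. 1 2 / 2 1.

(r1,c2) = 1
(r1,c3) = 3
(r1,c4) = 5
(r2,c2) = 2
(r2,c4) = 3
(r4,c1) = 5
(r4,c5) = 2
(r5,c4) = 1
(r3,c4) = 2
(r3,c5) = 1
(r4,c4) = 4

2 1 3 5 4 / 1 2 4 3 5 / 3 4 5 2 1 / 5 3 1 4 2 / 4 5 2 1 3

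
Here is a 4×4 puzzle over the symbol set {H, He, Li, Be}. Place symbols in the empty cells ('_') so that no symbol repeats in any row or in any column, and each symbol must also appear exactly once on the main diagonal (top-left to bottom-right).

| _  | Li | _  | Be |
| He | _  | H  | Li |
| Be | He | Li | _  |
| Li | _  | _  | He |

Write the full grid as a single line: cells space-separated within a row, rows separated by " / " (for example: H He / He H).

H Li He Be / He Be H Li / Be He Li H / Li H Be He

(r1,c1): row 1 has {Li,Be}; column 1 has {He,Li,Be}; the diagonal has {He,Li}, so it must be H.
(r1,c3): row 1 has {H,Li,Be}; column 3 has {H,Li}, so it must be He.
(r2,c2): row 2 has {H,He,Li}; column 2 has {He,Li}; the diagonal has {H,He,Li}, so it must be Be.
(r3,c4): row 3 has {He,Li,Be}; column 4 has {He,Li,Be}, so it must be H.
(r4,c2): row 4 has {He,Li}; column 2 has {He,Li,Be}, so it must be H.
(r4,c3): row 4 has {H,He,Li}; column 3 has {H,He,Li}, so it must be Be.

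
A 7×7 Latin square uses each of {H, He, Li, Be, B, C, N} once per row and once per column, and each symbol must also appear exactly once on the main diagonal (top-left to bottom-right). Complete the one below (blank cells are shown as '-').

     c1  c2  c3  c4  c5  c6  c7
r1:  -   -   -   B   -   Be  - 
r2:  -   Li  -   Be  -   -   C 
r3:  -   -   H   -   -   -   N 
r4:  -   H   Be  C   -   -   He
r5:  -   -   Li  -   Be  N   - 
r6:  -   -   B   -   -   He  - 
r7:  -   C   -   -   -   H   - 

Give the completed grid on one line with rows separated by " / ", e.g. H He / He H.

N He C B H Be Li / H Li N Be He B C / He Be H Li B C N / B H Be C N Li He / C B Li He Be N H / Li N B H C He Be / Be C He N Li H B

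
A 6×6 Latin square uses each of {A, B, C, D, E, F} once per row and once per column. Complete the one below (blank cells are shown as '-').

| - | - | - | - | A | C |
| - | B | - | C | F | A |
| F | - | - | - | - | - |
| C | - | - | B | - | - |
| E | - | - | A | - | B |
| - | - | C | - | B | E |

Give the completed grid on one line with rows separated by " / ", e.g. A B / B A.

B E D F A C / D B E C F A / F A B E C D / C D A B E F / E C F A D B / A F C D B E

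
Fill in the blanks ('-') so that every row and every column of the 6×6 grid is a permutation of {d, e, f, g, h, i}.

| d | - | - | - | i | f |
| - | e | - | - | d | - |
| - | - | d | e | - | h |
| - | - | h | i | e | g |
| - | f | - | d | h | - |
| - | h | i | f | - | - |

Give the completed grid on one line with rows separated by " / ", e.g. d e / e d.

d g e h i f / h e f g d i / g i d e f h / f d h i e g / i f g d h e / e h i f g d

(r1,c2) = g
(r1,c3) = e
(r1,c4) = h
(r2,c4) = g
(r2,c6) = i
(r3,c2) = i
(r4,c1) = f
(r4,c2) = d
(r5,c3) = g
(r5,c6) = e
(r6,c5) = g
(r6,c6) = d
(r2,c1) = h
(r2,c3) = f
(r3,c1) = g
(r3,c5) = f
(r5,c1) = i
(r6,c1) = e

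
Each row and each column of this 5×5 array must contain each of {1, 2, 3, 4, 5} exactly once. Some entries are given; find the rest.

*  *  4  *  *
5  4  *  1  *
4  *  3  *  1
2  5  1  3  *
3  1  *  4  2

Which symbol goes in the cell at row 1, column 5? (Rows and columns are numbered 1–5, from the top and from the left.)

(r1,c1): row 1 has {4}; column 1 has {2,3,4,5}, so it must be 1.
(r2,c3): row 2 has {1,4,5}; column 3 has {1,3,4}, so it must be 2.
(r2,c5): row 2 has {1,2,4,5}; column 5 has {1,2}, so it must be 3.
(r3,c2): row 3 has {1,3,4}; column 2 has {1,4,5}, so it must be 2.
(r3,c4): row 3 has {1,2,3,4}; column 4 has {1,3,4}, so it must be 5.
(r4,c5): row 4 has {1,2,3,5}; column 5 has {1,2,3}, so it must be 4.
(r5,c3): row 5 has {1,2,3,4}; column 3 has {1,2,3,4}, so it must be 5.
(r1,c2): row 1 has {1,4}; column 2 has {1,2,4,5}, so it must be 3.
(r1,c4): row 1 has {1,3,4}; column 4 has {1,3,4,5}, so it must be 2.
(r1,c5): row 1 has {1,2,3,4}; column 5 has {1,2,3,4}, so it must be 5.

5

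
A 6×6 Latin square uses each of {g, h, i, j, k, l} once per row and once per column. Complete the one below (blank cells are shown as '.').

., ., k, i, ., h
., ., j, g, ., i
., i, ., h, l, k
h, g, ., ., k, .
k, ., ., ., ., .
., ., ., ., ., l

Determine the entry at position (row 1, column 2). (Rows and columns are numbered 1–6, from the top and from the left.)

(r2,c1) = l
(r2,c5) = h
(r3,c3) = g
(r4,c6) = j
(r5,c6) = g
(r2,c2) = k
(r3,c1) = j
(r4,c4) = l
(r5,c4) = j
(r5,c5) = i
(r6,c4) = k
(r1,c1) = g
(r1,c5) = j
(r4,c3) = i
(r6,c1) = i
(r6,c3) = h
(r6,c5) = g
(r1,c2) = l

l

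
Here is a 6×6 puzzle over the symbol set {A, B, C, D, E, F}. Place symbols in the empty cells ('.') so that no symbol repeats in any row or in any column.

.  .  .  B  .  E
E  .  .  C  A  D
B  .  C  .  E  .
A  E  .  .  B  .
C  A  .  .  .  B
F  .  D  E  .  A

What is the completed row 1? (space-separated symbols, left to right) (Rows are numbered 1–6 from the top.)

At row 1, column 1: row 1 has {B,E}; column 1 has {A,B,C,E,F}; that leaves D.
At row 3, column 6: row 3 has {B,C,E}; column 6 has {A,B,D,E}; that leaves F.
At row 4, column 3: row 4 has {A,B,E}; column 3 has {C,D}; that leaves F.
At row 4, column 4: row 4 has {A,B,E,F}; column 4 has {B,C,E}; that leaves D.
At row 4, column 6: row 4 has {A,B,D,E,F}; column 6 has {A,B,D,E,F}; that leaves C.
At row 5, column 3: row 5 has {A,B,C}; column 3 has {C,D,F}; that leaves E.
At row 5, column 4: row 5 has {A,B,C,E}; column 4 has {B,C,D,E}; that leaves F.
At row 5, column 5: row 5 has {A,B,C,E,F}; column 5 has {A,B,E}; that leaves D.
At row 6, column 5: row 6 has {A,D,E,F}; column 5 has {A,B,D,E}; that leaves C.
At row 1, column 3: row 1 has {B,D,E}; column 3 has {C,D,E,F}; that leaves A.
At row 1, column 5: row 1 has {A,B,D,E}; column 5 has {A,B,C,D,E}; that leaves F.
At row 2, column 3: row 2 has {A,C,D,E}; column 3 has {A,C,D,E,F}; that leaves B.
At row 3, column 2: row 3 has {B,C,E,F}; column 2 has {A,E}; that leaves D.
At row 3, column 4: row 3 has {B,C,D,E,F}; column 4 has {B,C,D,E,F}; that leaves A.
At row 6, column 2: row 6 has {A,C,D,E,F}; column 2 has {A,D,E}; that leaves B.
At row 1, column 2: row 1 has {A,B,D,E,F}; column 2 has {A,B,D,E}; that leaves C.

D C A B F E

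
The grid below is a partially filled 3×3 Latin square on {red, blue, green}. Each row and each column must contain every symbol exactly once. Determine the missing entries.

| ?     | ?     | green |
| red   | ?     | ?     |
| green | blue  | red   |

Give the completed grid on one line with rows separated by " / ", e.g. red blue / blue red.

blue red green / red green blue / green blue red

(r1,c1): row 1 has {green}; column 1 has {red,green}, so it must be blue.
(r1,c2): row 1 has {blue,green}; column 2 has {blue}, so it must be red.
(r2,c2): row 2 has {red}; column 2 has {red,blue}, so it must be green.
(r2,c3): row 2 has {red,green}; column 3 has {red,green}, so it must be blue.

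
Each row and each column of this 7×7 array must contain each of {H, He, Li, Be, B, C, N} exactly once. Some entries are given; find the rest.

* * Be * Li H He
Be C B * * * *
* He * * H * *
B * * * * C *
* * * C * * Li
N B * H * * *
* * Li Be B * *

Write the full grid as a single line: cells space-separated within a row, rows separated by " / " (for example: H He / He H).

C N Be B Li H He / Be C B Li N He H / Li He C N H Be B / B Li H He Be C N / H Be N C He B Li / N B He H C Li Be / He H Li Be B N C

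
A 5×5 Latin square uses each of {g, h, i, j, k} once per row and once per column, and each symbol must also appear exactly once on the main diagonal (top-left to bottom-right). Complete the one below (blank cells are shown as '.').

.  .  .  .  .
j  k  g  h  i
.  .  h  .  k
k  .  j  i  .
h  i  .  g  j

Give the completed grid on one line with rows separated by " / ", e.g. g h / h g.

(r1,c1) = g
(r1,c5) = h
(r3,c1) = i
(r3,c4) = j
(r4,c5) = g
(r5,c3) = k
(r1,c2) = j
(r1,c3) = i
(r1,c4) = k
(r3,c2) = g
(r4,c2) = h

g j i k h / j k g h i / i g h j k / k h j i g / h i k g j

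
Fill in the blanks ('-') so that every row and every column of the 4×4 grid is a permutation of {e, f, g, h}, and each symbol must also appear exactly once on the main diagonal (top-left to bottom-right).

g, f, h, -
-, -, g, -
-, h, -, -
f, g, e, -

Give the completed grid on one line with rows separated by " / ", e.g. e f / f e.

g f h e / h e g f / e h f g / f g e h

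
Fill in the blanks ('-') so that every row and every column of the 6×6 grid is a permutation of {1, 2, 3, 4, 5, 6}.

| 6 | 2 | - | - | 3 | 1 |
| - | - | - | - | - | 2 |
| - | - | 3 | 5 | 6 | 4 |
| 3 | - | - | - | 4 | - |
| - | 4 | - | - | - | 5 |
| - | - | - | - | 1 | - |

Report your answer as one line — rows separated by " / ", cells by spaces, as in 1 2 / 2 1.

At row 1, column 4: row 1 has {1,2,3,6}; column 4 has {5}; that leaves 4.
At row 2, column 5: row 2 has {2}; column 5 has {1,3,4,6}; that leaves 5.
At row 3, column 2: row 3 has {3,4,5,6}; column 2 has {2,4}; that leaves 1.
At row 4, column 6: row 4 has {3,4}; column 6 has {1,2,4,5}; that leaves 6.
At row 5, column 5: row 5 has {4,5}; column 5 has {1,3,4,5,6}; that leaves 2.
At row 6, column 6: row 6 has {1}; column 6 has {1,2,4,5,6}; that leaves 3.
At row 1, column 3: row 1 has {1,2,3,4,6}; column 3 has {3}; that leaves 5.
At row 3, column 1: row 3 has {1,3,4,5,6}; column 1 has {3,6}; that leaves 2.
At row 4, column 2: row 4 has {3,4,6}; column 2 has {1,2,4}; that leaves 5.
At row 5, column 1: row 5 has {2,4,5}; column 1 has {2,3,6}; that leaves 1.
At row 5, column 3: row 5 has {1,2,4,5}; column 3 has {3,5}; that leaves 6.
At row 5, column 4: row 5 has {1,2,4,5,6}; column 4 has {4,5}; that leaves 3.
At row 6, column 2: row 6 has {1,3}; column 2 has {1,2,4,5}; that leaves 6.
At row 6, column 4: row 6 has {1,3,6}; column 4 has {3,4,5}; that leaves 2.
At row 2, column 1: row 2 has {2,5}; column 1 has {1,2,3,6}; that leaves 4.
At row 2, column 2: row 2 has {2,4,5}; column 2 has {1,2,4,5,6}; that leaves 3.
At row 2, column 3: row 2 has {2,3,4,5}; column 3 has {3,5,6}; that leaves 1.
At row 2, column 4: row 2 has {1,2,3,4,5}; column 4 has {2,3,4,5}; that leaves 6.
At row 4, column 3: row 4 has {3,4,5,6}; column 3 has {1,3,5,6}; that leaves 2.
At row 4, column 4: row 4 has {2,3,4,5,6}; column 4 has {2,3,4,5,6}; that leaves 1.
At row 6, column 1: row 6 has {1,2,3,6}; column 1 has {1,2,3,4,6}; that leaves 5.
At row 6, column 3: row 6 has {1,2,3,5,6}; column 3 has {1,2,3,5,6}; that leaves 4.

6 2 5 4 3 1 / 4 3 1 6 5 2 / 2 1 3 5 6 4 / 3 5 2 1 4 6 / 1 4 6 3 2 5 / 5 6 4 2 1 3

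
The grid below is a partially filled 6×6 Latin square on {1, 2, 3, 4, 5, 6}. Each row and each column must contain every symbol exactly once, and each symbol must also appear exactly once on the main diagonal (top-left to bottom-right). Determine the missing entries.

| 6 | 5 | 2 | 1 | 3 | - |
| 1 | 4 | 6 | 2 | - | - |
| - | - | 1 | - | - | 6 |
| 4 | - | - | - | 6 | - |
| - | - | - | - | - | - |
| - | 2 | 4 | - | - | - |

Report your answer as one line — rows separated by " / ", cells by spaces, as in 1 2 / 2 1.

row 1 has {1,2,3,5,6}; column 6 has {6} — only 4 is left for (r1,c6).
row 2 has {1,2,4,6}; column 5 has {3,6} — only 5 is left for (r2,c5).
row 2 has {1,2,4,5,6}; column 6 has {4,6} — only 3 is left for (r2,c6).
row 3 has {1,6}; column 2 has {2,4,5} — only 3 is left for (r3,c2).
row 4 has {4,6}; column 2 has {2,3,4,5} — only 1 is left for (r4,c2).
row 5 is empty so far; column 2 has {1,2,3,4,5} — only 6 is left for (r5,c2).
row 5 has {6}; column 5 has {3,5,6}; the diagonal has {1,4,6} — only 2 is left for (r5,c5).
row 6 has {2,4}; column 5 has {2,3,5,6} — only 1 is left for (r6,c5).
row 6 has {1,2,4}; column 6 has {3,4,6}; the diagonal has {1,2,4,6} — only 5 is left for (r6,c6).
row 3 has {1,3,6}; column 5 has {1,2,3,5,6} — only 4 is left for (r3,c5).
row 4 has {1,4,6}; column 4 has {1,2}; the diagonal has {1,2,4,5,6} — only 3 is left for (r4,c4).
row 4 has {1,3,4,6}; column 6 has {3,4,5,6} — only 2 is left for (r4,c6).
row 5 has {2,6}; column 6 has {2,3,4,5,6} — only 1 is left for (r5,c6).
row 6 has {1,2,4,5}; column 1 has {1,4,6} — only 3 is left for (r6,c1).
row 6 has {1,2,3,4,5}; column 4 has {1,2,3} — only 6 is left for (r6,c4).
row 3 has {1,3,4,6}; column 4 has {1,2,3,6} — only 5 is left for (r3,c4).
row 4 has {1,2,3,4,6}; column 3 has {1,2,4,6} — only 5 is left for (r4,c3).
row 5 has {1,2,6}; column 1 has {1,3,4,6} — only 5 is left for (r5,c1).
row 5 has {1,2,5,6}; column 3 has {1,2,4,5,6} — only 3 is left for (r5,c3).
row 5 has {1,2,3,5,6}; column 4 has {1,2,3,5,6} — only 4 is left for (r5,c4).
row 3 has {1,3,4,5,6}; column 1 has {1,3,4,5,6} — only 2 is left for (r3,c1).

6 5 2 1 3 4 / 1 4 6 2 5 3 / 2 3 1 5 4 6 / 4 1 5 3 6 2 / 5 6 3 4 2 1 / 3 2 4 6 1 5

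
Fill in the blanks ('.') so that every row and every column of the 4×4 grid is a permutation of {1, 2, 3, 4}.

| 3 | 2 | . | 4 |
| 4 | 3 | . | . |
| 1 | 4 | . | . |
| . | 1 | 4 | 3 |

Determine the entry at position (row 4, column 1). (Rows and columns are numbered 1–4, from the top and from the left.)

(r1,c3) = 1
(r2,c3) = 2
(r2,c4) = 1
(r3,c3) = 3
(r3,c4) = 2
(r4,c1) = 2

2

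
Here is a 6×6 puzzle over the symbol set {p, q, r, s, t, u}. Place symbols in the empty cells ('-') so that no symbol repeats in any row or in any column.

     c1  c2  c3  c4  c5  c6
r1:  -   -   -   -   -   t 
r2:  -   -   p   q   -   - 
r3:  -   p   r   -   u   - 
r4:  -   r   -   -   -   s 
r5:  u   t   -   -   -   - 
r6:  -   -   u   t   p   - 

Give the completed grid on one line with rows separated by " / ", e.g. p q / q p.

q u s p r t / r s p q t u / t p r s u q / p r t u q s / u t q r s p / s q u t p r

(r3,c4): row 3 has {p,r,u}; column 4 has {q,t}, so it must be s.
(r3,c6): row 3 has {p,r,s,u}; column 6 has {s,t}, so it must be q.
(r6,c6): row 6 has {p,t,u}; column 6 has {q,s,t}, so it must be r.
(r2,c6): row 2 has {p,q}; column 6 has {q,r,s,t}, so it must be u.
(r3,c1): row 3 has {p,q,r,s,u}; column 1 has {u}, so it must be t.
(r5,c6): row 5 has {t,u}; column 6 has {q,r,s,t,u}, so it must be p.
(r2,c2): row 2 has {p,q,u}; column 2 has {p,r,t}, so it must be s.
(r5,c4): row 5 has {p,t,u}; column 4 has {q,s,t}, so it must be r.
(r6,c2): row 6 has {p,r,t,u}; column 2 has {p,r,s,t}, so it must be q.
(r1,c2): row 1 has {t}; column 2 has {p,q,r,s,t}, so it must be u.
(r1,c4): row 1 has {t,u}; column 4 has {q,r,s,t}, so it must be p.
(r2,c1): row 2 has {p,q,s,u}; column 1 has {t,u}, so it must be r.
(r2,c5): row 2 has {p,q,r,s,u}; column 5 has {p,u}, so it must be t.
(r4,c4): row 4 has {r,s}; column 4 has {p,q,r,s,t}, so it must be u.
(r4,c5): row 4 has {r,s,u}; column 5 has {p,t,u}, so it must be q.
(r5,c5): row 5 has {p,r,t,u}; column 5 has {p,q,t,u}, so it must be s.
(r6,c1): row 6 has {p,q,r,t,u}; column 1 has {r,t,u}, so it must be s.
(r1,c1): row 1 has {p,t,u}; column 1 has {r,s,t,u}, so it must be q.
(r1,c3): row 1 has {p,q,t,u}; column 3 has {p,r,u}, so it must be s.
(r1,c5): row 1 has {p,q,s,t,u}; column 5 has {p,q,s,t,u}, so it must be r.
(r4,c1): row 4 has {q,r,s,u}; column 1 has {q,r,s,t,u}, so it must be p.
(r4,c3): row 4 has {p,q,r,s,u}; column 3 has {p,r,s,u}, so it must be t.
(r5,c3): row 5 has {p,r,s,t,u}; column 3 has {p,r,s,t,u}, so it must be q.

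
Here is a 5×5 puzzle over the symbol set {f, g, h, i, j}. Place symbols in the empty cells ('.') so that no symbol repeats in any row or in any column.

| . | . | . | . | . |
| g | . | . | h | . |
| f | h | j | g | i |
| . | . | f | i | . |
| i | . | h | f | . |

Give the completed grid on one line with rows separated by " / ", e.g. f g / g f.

h i g j f / g f i h j / f h j g i / j g f i h / i j h f g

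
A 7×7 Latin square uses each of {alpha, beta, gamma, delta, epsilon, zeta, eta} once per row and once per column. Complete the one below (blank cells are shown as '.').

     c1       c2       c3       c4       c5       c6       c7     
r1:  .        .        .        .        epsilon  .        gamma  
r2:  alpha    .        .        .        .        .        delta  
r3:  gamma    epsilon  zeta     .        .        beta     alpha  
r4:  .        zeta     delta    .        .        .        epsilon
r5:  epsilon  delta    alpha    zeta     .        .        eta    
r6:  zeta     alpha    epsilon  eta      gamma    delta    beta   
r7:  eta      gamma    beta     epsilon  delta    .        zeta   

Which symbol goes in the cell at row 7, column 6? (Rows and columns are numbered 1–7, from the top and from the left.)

Cell (r1,c3): row 1 has {gamma,epsilon}; column 3 has {alpha,beta,delta,epsilon,zeta} → eta.
Cell (r2,c3): row 2 has {alpha,delta}; column 3 has {alpha,beta,delta,epsilon,zeta,eta} → gamma.
Cell (r2,c4): row 2 has {alpha,gamma,delta}; column 4 has {epsilon,zeta,eta} → beta.
Cell (r3,c4): row 3 has {alpha,beta,gamma,epsilon,zeta}; column 4 has {beta,epsilon,zeta,eta} → delta.
Cell (r3,c5): row 3 has {alpha,beta,gamma,delta,epsilon,zeta}; column 5 has {gamma,delta,epsilon} → eta.
Cell (r4,c1): row 4 has {delta,epsilon,zeta}; column 1 has {alpha,gamma,epsilon,zeta,eta} → beta.
Cell (r4,c5): row 4 has {beta,delta,epsilon,zeta}; column 5 has {gamma,delta,epsilon,eta} → alpha.
Cell (r5,c5): row 5 has {alpha,delta,epsilon,zeta,eta}; column 5 has {alpha,gamma,delta,epsilon,eta} → beta.
Cell (r5,c6): row 5 has {alpha,beta,delta,epsilon,zeta,eta}; column 6 has {beta,delta} → gamma.
Cell (r7,c6): row 7 has {beta,gamma,delta,epsilon,zeta,eta}; column 6 has {beta,gamma,delta} → alpha.

alpha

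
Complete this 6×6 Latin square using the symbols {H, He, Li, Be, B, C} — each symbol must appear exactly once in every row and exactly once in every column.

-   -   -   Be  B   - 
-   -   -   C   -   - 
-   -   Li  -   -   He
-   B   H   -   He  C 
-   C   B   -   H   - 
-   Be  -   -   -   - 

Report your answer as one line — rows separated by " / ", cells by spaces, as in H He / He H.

Cell (r3,c2): row 3 has {He,Li}; column 2 has {Be,B,C} → H.
Cell (r3,c4): row 3 has {H,He,Li}; column 4 has {Be,C} → B.
Cell (r4,c4): row 4 has {H,He,B,C}; column 4 has {Be,B,C} → Li.
Cell (r5,c4): row 5 has {H,B,C}; column 4 has {Li,Be,B,C} → He.
Cell (r6,c4): row 6 has {Be}; column 4 has {He,Li,Be,B,C} → H.
Cell (r4,c1): row 4 has {H,He,Li,B,C}; column 1 is empty so far → Be.
Cell (r5,c1): row 5 has {H,He,B,C}; column 1 has {Be} → Li.
Cell (r5,c6): row 5 has {H,He,Li,B,C}; column 6 has {He,C} → Be.
Cell (r3,c1): row 3 has {H,He,Li,B}; column 1 has {Li,Be} → C.
Cell (r3,c5): row 3 has {H,He,Li,B,C}; column 5 has {H,He,B} → Be.
Cell (r2,c5): row 2 has {C}; column 5 has {H,He,Be,B} → Li.
Cell (r6,c5): row 6 has {H,Be}; column 5 has {H,He,Li,Be,B} → C.
Cell (r2,c2): row 2 has {Li,C}; column 2 has {H,Be,B,C} → He.
Cell (r2,c3): row 2 has {He,Li,C}; column 3 has {H,Li,B} → Be.
Cell (r6,c3): row 6 has {H,Be,C}; column 3 has {H,Li,Be,B} → He.
Cell (r1,c2): row 1 has {Be,B}; column 2 has {H,He,Be,B,C} → Li.
Cell (r1,c3): row 1 has {Li,Be,B}; column 3 has {H,He,Li,Be,B} → C.
Cell (r1,c6): row 1 has {Li,Be,B,C}; column 6 has {He,Be,C} → H.
Cell (r2,c6): row 2 has {He,Li,Be,C}; column 6 has {H,He,Be,C} → B.
Cell (r6,c1): row 6 has {H,He,Be,C}; column 1 has {Li,Be,C} → B.
Cell (r6,c6): row 6 has {H,He,Be,B,C}; column 6 has {H,He,Be,B,C} → Li.
Cell (r1,c1): row 1 has {H,Li,Be,B,C}; column 1 has {Li,Be,B,C} → He.
Cell (r2,c1): row 2 has {He,Li,Be,B,C}; column 1 has {He,Li,Be,B,C} → H.

He Li C Be B H / H He Be C Li B / C H Li B Be He / Be B H Li He C / Li C B He H Be / B Be He H C Li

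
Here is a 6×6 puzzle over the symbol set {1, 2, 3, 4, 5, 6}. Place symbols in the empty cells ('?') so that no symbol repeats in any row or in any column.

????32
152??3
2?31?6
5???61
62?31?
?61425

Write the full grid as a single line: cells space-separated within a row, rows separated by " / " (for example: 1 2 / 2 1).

4 1 6 5 3 2 / 1 5 2 6 4 3 / 2 4 3 1 5 6 / 5 3 4 2 6 1 / 6 2 5 3 1 4 / 3 6 1 4 2 5

(r1,c1) = 4
(r1,c2) = 1
(r2,c4) = 6
(r2,c5) = 4
(r3,c2) = 4
(r3,c5) = 5
(r4,c2) = 3
(r4,c3) = 4
(r4,c4) = 2
(r5,c3) = 5
(r5,c6) = 4
(r6,c1) = 3
(r1,c3) = 6
(r1,c4) = 5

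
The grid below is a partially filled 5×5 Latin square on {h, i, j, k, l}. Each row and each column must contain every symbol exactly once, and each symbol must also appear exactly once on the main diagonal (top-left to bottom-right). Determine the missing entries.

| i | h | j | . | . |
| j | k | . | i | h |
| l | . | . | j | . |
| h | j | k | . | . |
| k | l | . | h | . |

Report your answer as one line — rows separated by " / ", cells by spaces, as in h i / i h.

i h j k l / j k l i h / l i h j k / h j k l i / k l i h j

row 2 has {h,i,j,k}; column 3 has {j,k} — only l is left for (r2,c3).
row 3 has {j,l}; column 2 has {h,j,k,l} — only i is left for (r3,c2).
row 3 has {i,j,l}; column 3 has {j,k,l}; the diagonal has {i,k} — only h is left for (r3,c3).
row 3 has {h,i,j,l}; column 5 has {h} — only k is left for (r3,c5).
row 4 has {h,j,k}; column 4 has {h,i,j}; the diagonal has {h,i,k} — only l is left for (r4,c4).
row 4 has {h,j,k,l}; column 5 has {h,k} — only i is left for (r4,c5).
row 5 has {h,k,l}; column 3 has {h,j,k,l} — only i is left for (r5,c3).
row 5 has {h,i,k,l}; column 5 has {h,i,k}; the diagonal has {h,i,k,l} — only j is left for (r5,c5).
row 1 has {h,i,j}; column 4 has {h,i,j,l} — only k is left for (r1,c4).
row 1 has {h,i,j,k}; column 5 has {h,i,j,k} — only l is left for (r1,c5).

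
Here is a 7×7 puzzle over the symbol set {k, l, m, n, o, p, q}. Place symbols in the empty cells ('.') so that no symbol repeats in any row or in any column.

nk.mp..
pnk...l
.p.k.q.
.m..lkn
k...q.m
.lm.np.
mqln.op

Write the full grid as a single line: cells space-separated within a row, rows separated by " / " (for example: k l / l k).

n k o m p l q / p n k q o m l / l p n k m q o / o m q p l k n / k o p l q n m / q l m o n p k / m q l n k o p

At row 1, column 6: row 1 has {k,m,n,p}; column 6 has {k,o,p,q}; that leaves l.
At row 2, column 6: row 2 has {k,l,n,p}; column 6 has {k,l,o,p,q}; that leaves m.
At row 3, column 7: row 3 has {k,p,q}; column 7 has {l,m,n,p}; that leaves o.
At row 5, column 2: row 5 has {k,m,q}; column 2 has {k,l,m,n,p,q}; that leaves o.
At row 5, column 6: row 5 has {k,m,o,q}; column 6 has {k,l,m,o,p,q}; that leaves n.
At row 7, column 5: row 7 has {l,m,n,o,p,q}; column 5 has {l,n,p,q}; that leaves k.
At row 1, column 7: row 1 has {k,l,m,n,p}; column 7 has {l,m,n,o,p}; that leaves q.
At row 2, column 5: row 2 has {k,l,m,n,p}; column 5 has {k,l,n,p,q}; that leaves o.
At row 3, column 1: row 3 has {k,o,p,q}; column 1 has {k,m,n,p}; that leaves l.
At row 3, column 3: row 3 has {k,l,o,p,q}; column 3 has {k,l,m}; that leaves n.
At row 3, column 5: row 3 has {k,l,n,o,p,q}; column 5 has {k,l,n,o,p,q}; that leaves m.
At row 5, column 3: row 5 has {k,m,n,o,q}; column 3 has {k,l,m,n}; that leaves p.
At row 5, column 4: row 5 has {k,m,n,o,p,q}; column 4 has {k,m,n}; that leaves l.
At row 6, column 7: row 6 has {l,m,n,p}; column 7 has {l,m,n,o,p,q}; that leaves k.
At row 1, column 3: row 1 has {k,l,m,n,p,q}; column 3 has {k,l,m,n,p}; that leaves o.
At row 2, column 4: row 2 has {k,l,m,n,o,p}; column 4 has {k,l,m,n}; that leaves q.
At row 4, column 3: row 4 has {k,l,m,n}; column 3 has {k,l,m,n,o,p}; that leaves q.
At row 6, column 4: row 6 has {k,l,m,n,p}; column 4 has {k,l,m,n,q}; that leaves o.
At row 4, column 1: row 4 has {k,l,m,n,q}; column 1 has {k,l,m,n,p}; that leaves o.
At row 4, column 4: row 4 has {k,l,m,n,o,q}; column 4 has {k,l,m,n,o,q}; that leaves p.
At row 6, column 1: row 6 has {k,l,m,n,o,p}; column 1 has {k,l,m,n,o,p}; that leaves q.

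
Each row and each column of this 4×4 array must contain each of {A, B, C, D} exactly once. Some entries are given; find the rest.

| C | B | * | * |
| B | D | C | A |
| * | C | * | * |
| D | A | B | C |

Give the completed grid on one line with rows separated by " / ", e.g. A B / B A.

C B A D / B D C A / A C D B / D A B C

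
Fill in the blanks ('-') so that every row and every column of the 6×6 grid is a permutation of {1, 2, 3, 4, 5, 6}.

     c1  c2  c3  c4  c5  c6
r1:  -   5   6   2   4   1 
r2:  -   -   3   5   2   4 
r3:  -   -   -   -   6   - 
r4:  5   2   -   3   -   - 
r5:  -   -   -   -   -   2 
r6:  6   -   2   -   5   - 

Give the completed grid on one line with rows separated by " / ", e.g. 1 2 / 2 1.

3 5 6 2 4 1 / 1 6 3 5 2 4 / 2 3 1 4 6 5 / 5 2 4 3 1 6 / 4 1 5 6 3 2 / 6 4 2 1 5 3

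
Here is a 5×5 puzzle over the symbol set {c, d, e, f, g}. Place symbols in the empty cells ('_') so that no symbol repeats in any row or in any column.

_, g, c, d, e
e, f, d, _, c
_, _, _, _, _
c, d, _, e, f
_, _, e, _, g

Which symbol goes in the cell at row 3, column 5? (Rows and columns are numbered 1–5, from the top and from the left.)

d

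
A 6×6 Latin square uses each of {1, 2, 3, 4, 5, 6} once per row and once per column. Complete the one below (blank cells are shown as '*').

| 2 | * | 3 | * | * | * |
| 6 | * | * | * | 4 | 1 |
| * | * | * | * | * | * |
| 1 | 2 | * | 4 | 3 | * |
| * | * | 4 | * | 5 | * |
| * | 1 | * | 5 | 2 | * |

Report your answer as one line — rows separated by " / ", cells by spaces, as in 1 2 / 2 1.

2 4 3 6 1 5 / 6 5 2 3 4 1 / 5 3 1 2 6 4 / 1 2 5 4 3 6 / 3 6 4 1 5 2 / 4 1 6 5 2 3

row 5 has {4,5}; column 1 has {1,2,6} — only 3 is left for (r5,c1).
row 5 has {3,4,5}; column 2 has {1,2} — only 6 is left for (r5,c2).
row 5 has {3,4,5,6}; column 6 has {1} — only 2 is left for (r5,c6).
row 6 has {1,2,5}; column 1 has {1,2,3,6} — only 4 is left for (r6,c1).
row 6 has {1,2,4,5}; column 3 has {3,4} — only 6 is left for (r6,c3).
row 6 has {1,2,4,5,6}; column 6 has {1,2} — only 3 is left for (r6,c6).
row 3 is empty so far; column 1 has {1,2,3,4,6} — only 5 is left for (r3,c1).
row 4 has {1,2,3,4}; column 3 has {3,4,6} — only 5 is left for (r4,c3).
row 4 has {1,2,3,4,5}; column 6 has {1,2,3} — only 6 is left for (r4,c6).
row 5 has {2,3,4,5,6}; column 4 has {4,5} — only 1 is left for (r5,c4).
row 1 has {2,3}; column 4 has {1,4,5} — only 6 is left for (r1,c4).
row 1 has {2,3,6}; column 5 has {2,3,4,5} — only 1 is left for (r1,c5).
row 2 has {1,4,6}; column 3 has {3,4,5,6} — only 2 is left for (r2,c3).
row 2 has {1,2,4,6}; column 4 has {1,4,5,6} — only 3 is left for (r2,c4).
row 3 has {5}; column 3 has {2,3,4,5,6} — only 1 is left for (r3,c3).
row 3 has {1,5}; column 4 has {1,3,4,5,6} — only 2 is left for (r3,c4).
row 3 has {1,2,5}; column 5 has {1,2,3,4,5} — only 6 is left for (r3,c5).
row 3 has {1,2,5,6}; column 6 has {1,2,3,6} — only 4 is left for (r3,c6).
row 1 has {1,2,3,6}; column 6 has {1,2,3,4,6} — only 5 is left for (r1,c6).
row 2 has {1,2,3,4,6}; column 2 has {1,2,6} — only 5 is left for (r2,c2).
row 3 has {1,2,4,5,6}; column 2 has {1,2,5,6} — only 3 is left for (r3,c2).
row 1 has {1,2,3,5,6}; column 2 has {1,2,3,5,6} — only 4 is left for (r1,c2).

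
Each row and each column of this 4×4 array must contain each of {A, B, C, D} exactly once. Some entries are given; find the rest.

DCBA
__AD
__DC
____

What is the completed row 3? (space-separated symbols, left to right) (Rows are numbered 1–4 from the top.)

B A D C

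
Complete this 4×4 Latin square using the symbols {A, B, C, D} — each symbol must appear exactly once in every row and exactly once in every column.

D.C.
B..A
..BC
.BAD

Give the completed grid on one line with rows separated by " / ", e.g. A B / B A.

(r1,c2) = A
(r1,c4) = B
(r2,c3) = D
(r3,c1) = A
(r3,c2) = D
(r4,c1) = C
(r2,c2) = C

D A C B / B C D A / A D B C / C B A D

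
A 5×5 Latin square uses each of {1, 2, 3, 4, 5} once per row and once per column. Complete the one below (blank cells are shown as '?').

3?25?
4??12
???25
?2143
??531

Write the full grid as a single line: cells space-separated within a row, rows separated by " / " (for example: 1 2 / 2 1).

At row 1, column 5: row 1 has {2,3,5}; column 5 has {1,2,3,5}; that leaves 4.
At row 2, column 3: row 2 has {1,2,4}; column 3 has {1,2,5}; that leaves 3.
At row 3, column 1: row 3 has {2,5}; column 1 has {3,4}; that leaves 1.
At row 3, column 3: row 3 has {1,2,5}; column 3 has {1,2,3,5}; that leaves 4.
At row 4, column 1: row 4 has {1,2,3,4}; column 1 has {1,3,4}; that leaves 5.
At row 5, column 1: row 5 has {1,3,5}; column 1 has {1,3,4,5}; that leaves 2.
At row 5, column 2: row 5 has {1,2,3,5}; column 2 has {2}; that leaves 4.
At row 1, column 2: row 1 has {2,3,4,5}; column 2 has {2,4}; that leaves 1.
At row 2, column 2: row 2 has {1,2,3,4}; column 2 has {1,2,4}; that leaves 5.
At row 3, column 2: row 3 has {1,2,4,5}; column 2 has {1,2,4,5}; that leaves 3.

3 1 2 5 4 / 4 5 3 1 2 / 1 3 4 2 5 / 5 2 1 4 3 / 2 4 5 3 1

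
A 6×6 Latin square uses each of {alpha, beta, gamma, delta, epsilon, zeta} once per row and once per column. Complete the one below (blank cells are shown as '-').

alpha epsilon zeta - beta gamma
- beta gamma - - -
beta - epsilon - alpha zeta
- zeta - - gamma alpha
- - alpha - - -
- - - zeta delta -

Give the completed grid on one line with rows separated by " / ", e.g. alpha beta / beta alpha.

alpha epsilon zeta delta beta gamma / zeta beta gamma alpha epsilon delta / beta delta epsilon gamma alpha zeta / epsilon zeta delta beta gamma alpha / delta gamma alpha epsilon zeta beta / gamma alpha beta zeta delta epsilon

row 1 has {alpha,beta,gamma,epsilon,zeta}; column 4 has {zeta} — only delta is left for (r1,c4).
row 3 has {alpha,beta,epsilon,zeta}; column 4 has {delta,zeta} — only gamma is left for (r3,c4).
row 6 has {delta,zeta}; column 3 has {alpha,gamma,epsilon,zeta} — only beta is left for (r6,c3).
row 6 has {beta,delta,zeta}; column 6 has {alpha,gamma,zeta} — only epsilon is left for (r6,c6).
row 2 has {beta,gamma}; column 6 has {alpha,gamma,epsilon,zeta} — only delta is left for (r2,c6).
row 3 has {alpha,beta,gamma,epsilon,zeta}; column 2 has {beta,epsilon,zeta} — only delta is left for (r3,c2).
row 4 has {alpha,gamma,zeta}; column 3 has {alpha,beta,gamma,epsilon,zeta} — only delta is left for (r4,c3).
row 5 has {alpha}; column 2 has {beta,delta,epsilon,zeta} — only gamma is left for (r5,c2).
row 5 has {alpha,gamma}; column 6 has {alpha,gamma,delta,epsilon,zeta} — only beta is left for (r5,c6).
row 6 has {beta,delta,epsilon,zeta}; column 1 has {alpha,beta} — only gamma is left for (r6,c1).
row 6 has {beta,gamma,delta,epsilon,zeta}; column 2 has {beta,gamma,delta,epsilon,zeta} — only alpha is left for (r6,c2).
row 4 has {alpha,gamma,delta,zeta}; column 1 has {alpha,beta,gamma} — only epsilon is left for (r4,c1).
row 4 has {alpha,gamma,delta,epsilon,zeta}; column 4 has {gamma,delta,zeta} — only beta is left for (r4,c4).
row 5 has {alpha,beta,gamma}; column 4 has {beta,gamma,delta,zeta} — only epsilon is left for (r5,c4).
row 5 has {alpha,beta,gamma,epsilon}; column 5 has {alpha,beta,gamma,delta} — only zeta is left for (r5,c5).
row 2 has {beta,gamma,delta}; column 1 has {alpha,beta,gamma,epsilon} — only zeta is left for (r2,c1).
row 2 has {beta,gamma,delta,zeta}; column 4 has {beta,gamma,delta,epsilon,zeta} — only alpha is left for (r2,c4).
row 2 has {alpha,beta,gamma,delta,zeta}; column 5 has {alpha,beta,gamma,delta,zeta} — only epsilon is left for (r2,c5).
row 5 has {alpha,beta,gamma,epsilon,zeta}; column 1 has {alpha,beta,gamma,epsilon,zeta} — only delta is left for (r5,c1).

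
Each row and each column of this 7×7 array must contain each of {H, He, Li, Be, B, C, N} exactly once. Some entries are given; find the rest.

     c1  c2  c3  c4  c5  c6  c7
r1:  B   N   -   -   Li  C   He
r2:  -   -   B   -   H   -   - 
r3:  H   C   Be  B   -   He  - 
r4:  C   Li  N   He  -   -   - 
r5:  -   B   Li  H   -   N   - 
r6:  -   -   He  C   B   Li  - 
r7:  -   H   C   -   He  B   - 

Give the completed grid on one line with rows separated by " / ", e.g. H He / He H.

B N H Be Li C He / Li He B N H Be C / H C Be B N He Li / C Li N He Be H B / He B Li H C N Be / N Be He C B Li H / Be H C Li He B N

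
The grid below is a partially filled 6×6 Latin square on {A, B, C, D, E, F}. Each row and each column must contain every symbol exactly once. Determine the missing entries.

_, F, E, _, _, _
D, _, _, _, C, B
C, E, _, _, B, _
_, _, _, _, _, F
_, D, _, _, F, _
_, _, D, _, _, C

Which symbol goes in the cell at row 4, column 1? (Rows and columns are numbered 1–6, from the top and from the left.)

E

row 2 has {B,C,D}; column 2 has {D,E,F} — only A is left for (r2,c2).
row 2 has {A,B,C,D}; column 3 has {D,E} — only F is left for (r2,c3).
row 2 has {A,B,C,D,F}; column 4 is empty so far — only E is left for (r2,c4).
row 3 has {B,C,E}; column 3 has {D,E,F} — only A is left for (r3,c3).
row 3 has {A,B,C,E}; column 6 has {B,C,F} — only D is left for (r3,c6).
row 6 has {C,D}; column 2 has {A,D,E,F} — only B is left for (r6,c2).
row 1 has {E,F}; column 6 has {B,C,D,F} — only A is left for (r1,c6).
row 3 has {A,B,C,D,E}; column 4 has {E} — only F is left for (r3,c4).
row 4 has {F}; column 2 has {A,B,D,E,F} — only C is left for (r4,c2).
row 4 has {C,F}; column 3 has {A,D,E,F} — only B is left for (r4,c3).
row 5 has {D,F}; column 3 has {A,B,D,E,F} — only C is left for (r5,c3).
row 5 has {C,D,F}; column 6 has {A,B,C,D,F} — only E is left for (r5,c6).
row 6 has {B,C,D}; column 4 has {E,F} — only A is left for (r6,c4).
row 6 has {A,B,C,D}; column 5 has {B,C,F} — only E is left for (r6,c5).
row 1 has {A,E,F}; column 1 has {C,D} — only B is left for (r1,c1).
row 1 has {A,B,E,F}; column 5 has {B,C,E,F} — only D is left for (r1,c5).
row 4 has {B,C,F}; column 4 has {A,E,F} — only D is left for (r4,c4).
row 4 has {B,C,D,F}; column 5 has {B,C,D,E,F} — only A is left for (r4,c5).
row 5 has {C,D,E,F}; column 1 has {B,C,D} — only A is left for (r5,c1).
row 5 has {A,C,D,E,F}; column 4 has {A,D,E,F} — only B is left for (r5,c4).
row 6 has {A,B,C,D,E}; column 1 has {A,B,C,D} — only F is left for (r6,c1).
row 1 has {A,B,D,E,F}; column 4 has {A,B,D,E,F} — only C is left for (r1,c4).
row 4 has {A,B,C,D,F}; column 1 has {A,B,C,D,F} — only E is left for (r4,c1).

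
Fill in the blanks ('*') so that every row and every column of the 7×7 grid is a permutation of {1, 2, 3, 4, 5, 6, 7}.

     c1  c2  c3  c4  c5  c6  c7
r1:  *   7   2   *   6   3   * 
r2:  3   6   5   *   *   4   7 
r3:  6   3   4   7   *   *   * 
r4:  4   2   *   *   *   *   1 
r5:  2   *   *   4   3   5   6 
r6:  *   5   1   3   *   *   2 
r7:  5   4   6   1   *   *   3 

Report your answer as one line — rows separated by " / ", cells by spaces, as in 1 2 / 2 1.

1 7 2 5 6 3 4 / 3 6 5 2 1 4 7 / 6 3 4 7 2 1 5 / 4 2 3 6 5 7 1 / 2 1 7 4 3 5 6 / 7 5 1 3 4 6 2 / 5 4 6 1 7 2 3

(r1,c1) = 1
(r1,c4) = 5
(r1,c7) = 4
(r2,c4) = 2
(r2,c5) = 1
(r3,c7) = 5
(r4,c4) = 6
(r4,c6) = 7
(r5,c2) = 1
(r5,c3) = 7
(r6,c1) = 7
(r6,c5) = 4
(r6,c6) = 6
(r7,c6) = 2
(r3,c5) = 2
(r3,c6) = 1
(r4,c3) = 3
(r4,c5) = 5
(r7,c5) = 7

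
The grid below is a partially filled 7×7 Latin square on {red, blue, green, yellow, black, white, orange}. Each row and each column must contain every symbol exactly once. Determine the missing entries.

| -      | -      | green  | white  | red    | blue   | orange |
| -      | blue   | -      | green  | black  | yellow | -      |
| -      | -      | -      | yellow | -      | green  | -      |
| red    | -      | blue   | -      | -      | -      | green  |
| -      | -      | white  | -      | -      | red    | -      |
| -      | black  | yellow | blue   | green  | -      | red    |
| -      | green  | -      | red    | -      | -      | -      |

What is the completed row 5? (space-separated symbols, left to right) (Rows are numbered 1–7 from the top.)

green orange white black blue red yellow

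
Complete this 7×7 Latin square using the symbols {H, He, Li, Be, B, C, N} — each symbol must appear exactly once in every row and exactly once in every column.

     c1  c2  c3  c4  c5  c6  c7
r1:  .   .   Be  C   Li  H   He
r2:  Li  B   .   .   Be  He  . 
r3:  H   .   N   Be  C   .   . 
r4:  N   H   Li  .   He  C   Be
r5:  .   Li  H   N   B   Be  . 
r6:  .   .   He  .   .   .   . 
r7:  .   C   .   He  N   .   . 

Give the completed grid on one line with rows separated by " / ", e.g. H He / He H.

At row 1, column 1: row 1 has {H,He,Li,Be,C}; column 1 has {H,Li,N}; that leaves B.
At row 1, column 2: row 1 has {H,He,Li,Be,B,C}; column 2 has {H,Li,B,C}; that leaves N.
At row 2, column 3: row 2 has {He,Li,Be,B}; column 3 has {H,He,Li,Be,N}; that leaves C.
At row 2, column 4: row 2 has {He,Li,Be,B,C}; column 4 has {He,Be,C,N}; that leaves H.
At row 2, column 7: row 2 has {H,He,Li,Be,B,C}; column 7 has {He,Be}; that leaves N.
At row 3, column 2: row 3 has {H,Be,C,N}; column 2 has {H,Li,B,C,N}; that leaves He.
At row 4, column 4: row 4 has {H,He,Li,Be,C,N}; column 4 has {H,He,Be,C,N}; that leaves B.
At row 5, column 7: row 5 has {H,Li,Be,B,N}; column 7 has {He,Be,N}; that leaves C.
At row 6, column 2: row 6 has {He}; column 2 has {H,He,Li,B,C,N}; that leaves Be.
At row 6, column 4: row 6 has {He,Be}; column 4 has {H,He,Be,B,C,N}; that leaves Li.
At row 6, column 5: row 6 has {He,Li,Be}; column 5 has {He,Li,Be,B,C,N}; that leaves H.
At row 6, column 7: row 6 has {H,He,Li,Be}; column 7 has {He,Be,C,N}; that leaves B.
At row 7, column 1: row 7 has {He,C,N}; column 1 has {H,Li,B,N}; that leaves Be.
At row 7, column 3: row 7 has {He,Be,C,N}; column 3 has {H,He,Li,Be,C,N}; that leaves B.
At row 7, column 6: row 7 has {He,Be,B,C,N}; column 6 has {H,He,Be,C}; that leaves Li.
At row 7, column 7: row 7 has {He,Li,Be,B,C,N}; column 7 has {He,Be,B,C,N}; that leaves H.
At row 3, column 6: row 3 has {H,He,Be,C,N}; column 6 has {H,He,Li,Be,C}; that leaves B.
At row 3, column 7: row 3 has {H,He,Be,B,C,N}; column 7 has {H,He,Be,B,C,N}; that leaves Li.
At row 5, column 1: row 5 has {H,Li,Be,B,C,N}; column 1 has {H,Li,Be,B,N}; that leaves He.
At row 6, column 1: row 6 has {H,He,Li,Be,B}; column 1 has {H,He,Li,Be,B,N}; that leaves C.
At row 6, column 6: row 6 has {H,He,Li,Be,B,C}; column 6 has {H,He,Li,Be,B,C}; that leaves N.

B N Be C Li H He / Li B C H Be He N / H He N Be C B Li / N H Li B He C Be / He Li H N B Be C / C Be He Li H N B / Be C B He N Li H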